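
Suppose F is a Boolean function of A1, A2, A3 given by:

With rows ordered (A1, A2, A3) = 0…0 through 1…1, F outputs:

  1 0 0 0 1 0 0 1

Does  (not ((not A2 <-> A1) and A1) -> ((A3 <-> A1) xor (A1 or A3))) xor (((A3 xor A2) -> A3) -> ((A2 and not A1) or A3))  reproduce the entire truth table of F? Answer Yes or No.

Check the formula against F row by row:
  A1=0, A2=0, A3=0: formula gives 1, F = 1 ✓
  A1=0, A2=0, A3=1: formula gives 0, F = 0 ✓
  A1=0, A2=1, A3=0: formula gives 0, F = 0 ✓
  A1=0, A2=1, A3=1: formula gives 0, F = 0 ✓
  A1=1, A2=0, A3=0: formula gives 1, F = 1 ✓
  … (the remaining 3 rows also agree.)
All 8 rows match — the expression computes F exactly.

Yes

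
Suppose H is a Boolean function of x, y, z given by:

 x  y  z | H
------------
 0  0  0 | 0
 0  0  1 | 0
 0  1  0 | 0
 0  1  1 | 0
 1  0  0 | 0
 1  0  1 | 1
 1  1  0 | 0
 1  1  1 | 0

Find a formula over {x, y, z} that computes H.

H(x, y, z) = (x AND NOT y) AND z

Only row (1,0,1) gives 1. That row's minterm x·¬y·z is H directly.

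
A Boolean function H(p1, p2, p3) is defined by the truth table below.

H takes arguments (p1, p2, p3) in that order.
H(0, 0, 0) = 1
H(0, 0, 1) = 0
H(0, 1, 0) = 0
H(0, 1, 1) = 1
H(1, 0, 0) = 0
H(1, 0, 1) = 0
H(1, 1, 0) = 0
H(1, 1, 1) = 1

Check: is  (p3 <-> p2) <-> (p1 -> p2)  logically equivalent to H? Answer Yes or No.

Check the formula against H row by row:
  p1=0, p2=0, p3=0: formula gives 1, H = 1 ✓
  p1=0, p2=0, p3=1: formula gives 0, H = 0 ✓
  p1=0, p2=1, p3=0: formula gives 0, H = 0 ✓
  p1=0, p2=1, p3=1: formula gives 1, H = 1 ✓
  p1=1, p2=0, p3=0: formula gives 0, H = 0 ✓
  p1=1, p2=0, p3=1: formula gives 1, but H = 0 ✗
A single disagreement suffices: at (1,0,1) they differ, so the formula does not compute H.

No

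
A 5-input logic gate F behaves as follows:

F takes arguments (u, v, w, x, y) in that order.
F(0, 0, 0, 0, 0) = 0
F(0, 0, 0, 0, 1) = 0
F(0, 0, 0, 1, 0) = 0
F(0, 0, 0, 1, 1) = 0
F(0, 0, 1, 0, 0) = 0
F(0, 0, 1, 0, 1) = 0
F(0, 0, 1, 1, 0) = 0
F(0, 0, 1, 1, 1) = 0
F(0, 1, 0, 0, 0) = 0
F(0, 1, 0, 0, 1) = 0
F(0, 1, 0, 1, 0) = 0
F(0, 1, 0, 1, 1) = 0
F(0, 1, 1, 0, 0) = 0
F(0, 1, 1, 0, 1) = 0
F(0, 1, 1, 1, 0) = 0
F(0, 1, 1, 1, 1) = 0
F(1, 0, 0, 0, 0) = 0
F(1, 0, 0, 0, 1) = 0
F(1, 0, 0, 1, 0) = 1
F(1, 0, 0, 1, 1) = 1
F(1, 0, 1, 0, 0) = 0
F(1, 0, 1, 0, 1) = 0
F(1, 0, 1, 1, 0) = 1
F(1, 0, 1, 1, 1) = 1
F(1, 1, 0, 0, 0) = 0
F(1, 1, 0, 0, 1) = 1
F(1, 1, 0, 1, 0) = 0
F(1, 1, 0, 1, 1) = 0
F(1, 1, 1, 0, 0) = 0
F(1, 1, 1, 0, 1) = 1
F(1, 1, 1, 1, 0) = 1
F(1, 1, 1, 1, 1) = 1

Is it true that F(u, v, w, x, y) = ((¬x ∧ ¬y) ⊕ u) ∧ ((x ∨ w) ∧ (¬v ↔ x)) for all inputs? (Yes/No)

Evaluate ((¬x ∧ ¬y) ⊕ u) ∧ ((x ∨ w) ∧ (¬v ↔ x)) on each row and compare to F:
  u=0, v=0, w=0, x=0, y=0: formula gives 0, F = 0 ✓
  u=0, v=0, w=0, x=0, y=1: formula gives 0, F = 0 ✓
  u=0, v=0, w=0, x=1, y=0: formula gives 0, F = 0 ✓
  u=0, v=0, w=0, x=1, y=1: formula gives 0, F = 0 ✓
  …
  u=0, v=1, w=1, x=0, y=0: formula gives 1, but F = 0 ✗
Row (0,1,1,0,0) is a counterexample, so the formula is not equivalent to F.

No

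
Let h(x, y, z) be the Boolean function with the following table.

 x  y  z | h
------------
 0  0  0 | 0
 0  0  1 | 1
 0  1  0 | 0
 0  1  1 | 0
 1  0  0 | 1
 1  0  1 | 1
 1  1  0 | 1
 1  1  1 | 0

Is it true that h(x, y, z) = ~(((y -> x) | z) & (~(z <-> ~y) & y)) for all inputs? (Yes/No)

No

Test each input against both h and the formula:
  x=0, y=0, z=0: formula gives 1, but h = 0 ✗
Since they disagree at (0,0,0), the expression is not a correct formula for h.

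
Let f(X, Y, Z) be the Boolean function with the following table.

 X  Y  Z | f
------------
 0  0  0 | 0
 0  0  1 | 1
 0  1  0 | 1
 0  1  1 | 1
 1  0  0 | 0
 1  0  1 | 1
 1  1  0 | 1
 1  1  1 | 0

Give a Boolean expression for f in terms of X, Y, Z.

f(X, Y, Z) = ¬((((¬X ∧ ¬Y) ∧ ¬Z) ∨ ((X ∧ ¬Y) ∧ ¬Z)) ∨ ((X ∧ Y) ∧ Z))

The 0-rows are (0,0,0), (1,0,0), (1,1,1). Take each as a conjunction (¬X·¬Y·¬Z, X·¬Y·¬Z, X·Y·Z), form their disjunction, and complement — that gives a formula that is 1 everywhere f is.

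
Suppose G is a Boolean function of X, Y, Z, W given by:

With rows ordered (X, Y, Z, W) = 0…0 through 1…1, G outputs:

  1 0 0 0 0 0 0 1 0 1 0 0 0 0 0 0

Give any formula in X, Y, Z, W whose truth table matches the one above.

The 1-rows are (0,0,0,0), (0,1,1,1), (1,0,0,1). Each contributes one minterm — ¬X·¬Y·¬Z·¬W; ¬X·Y·Z·W; X·¬Y·¬Z·W — and their disjunction is a sum-of-products form of G.

G(X, Y, Z, W) = ((((not X and not Y) and not Z) and not W) or (((not X and Y) and Z) and W)) or (((X and not Y) and not Z) and W)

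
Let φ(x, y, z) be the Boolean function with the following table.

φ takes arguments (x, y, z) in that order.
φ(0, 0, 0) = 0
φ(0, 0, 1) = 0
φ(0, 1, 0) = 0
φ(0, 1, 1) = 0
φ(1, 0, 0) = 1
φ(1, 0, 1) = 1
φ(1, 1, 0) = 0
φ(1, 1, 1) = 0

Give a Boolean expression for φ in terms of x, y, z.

Collect the rows where φ=1 — (1,0,0), (1,0,1) — and write one minterm per row: x·¬y·¬z, x·¬y·z. Their union (logical OR) reproduces the table exactly.

φ(x, y, z) = ((x AND NOT y) AND NOT z) OR ((x AND NOT y) AND z)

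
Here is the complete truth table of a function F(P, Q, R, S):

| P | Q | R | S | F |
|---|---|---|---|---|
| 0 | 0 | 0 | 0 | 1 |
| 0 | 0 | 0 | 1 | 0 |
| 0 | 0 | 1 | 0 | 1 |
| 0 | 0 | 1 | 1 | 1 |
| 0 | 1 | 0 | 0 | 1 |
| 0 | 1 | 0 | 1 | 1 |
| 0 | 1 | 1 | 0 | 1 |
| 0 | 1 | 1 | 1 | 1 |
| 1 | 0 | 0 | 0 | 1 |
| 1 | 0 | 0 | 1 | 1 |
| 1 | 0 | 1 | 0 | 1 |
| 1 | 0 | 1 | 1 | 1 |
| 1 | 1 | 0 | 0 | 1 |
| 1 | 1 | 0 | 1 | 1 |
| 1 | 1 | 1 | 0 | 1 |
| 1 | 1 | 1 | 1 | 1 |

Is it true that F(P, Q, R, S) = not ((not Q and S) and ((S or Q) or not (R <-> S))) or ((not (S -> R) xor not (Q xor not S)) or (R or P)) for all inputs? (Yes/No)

Yes

Check the formula against F row by row:
  P=0, Q=0, R=0, S=0: formula gives 1, F = 1 ✓
  P=0, Q=0, R=0, S=1: formula gives 0, F = 0 ✓
  P=0, Q=0, R=1, S=0: formula gives 1, F = 1 ✓
  P=0, Q=0, R=1, S=1: formula gives 1, F = 1 ✓
  …and likewise for the remaining 12 rows.
Every row agrees, so the formula is equivalent.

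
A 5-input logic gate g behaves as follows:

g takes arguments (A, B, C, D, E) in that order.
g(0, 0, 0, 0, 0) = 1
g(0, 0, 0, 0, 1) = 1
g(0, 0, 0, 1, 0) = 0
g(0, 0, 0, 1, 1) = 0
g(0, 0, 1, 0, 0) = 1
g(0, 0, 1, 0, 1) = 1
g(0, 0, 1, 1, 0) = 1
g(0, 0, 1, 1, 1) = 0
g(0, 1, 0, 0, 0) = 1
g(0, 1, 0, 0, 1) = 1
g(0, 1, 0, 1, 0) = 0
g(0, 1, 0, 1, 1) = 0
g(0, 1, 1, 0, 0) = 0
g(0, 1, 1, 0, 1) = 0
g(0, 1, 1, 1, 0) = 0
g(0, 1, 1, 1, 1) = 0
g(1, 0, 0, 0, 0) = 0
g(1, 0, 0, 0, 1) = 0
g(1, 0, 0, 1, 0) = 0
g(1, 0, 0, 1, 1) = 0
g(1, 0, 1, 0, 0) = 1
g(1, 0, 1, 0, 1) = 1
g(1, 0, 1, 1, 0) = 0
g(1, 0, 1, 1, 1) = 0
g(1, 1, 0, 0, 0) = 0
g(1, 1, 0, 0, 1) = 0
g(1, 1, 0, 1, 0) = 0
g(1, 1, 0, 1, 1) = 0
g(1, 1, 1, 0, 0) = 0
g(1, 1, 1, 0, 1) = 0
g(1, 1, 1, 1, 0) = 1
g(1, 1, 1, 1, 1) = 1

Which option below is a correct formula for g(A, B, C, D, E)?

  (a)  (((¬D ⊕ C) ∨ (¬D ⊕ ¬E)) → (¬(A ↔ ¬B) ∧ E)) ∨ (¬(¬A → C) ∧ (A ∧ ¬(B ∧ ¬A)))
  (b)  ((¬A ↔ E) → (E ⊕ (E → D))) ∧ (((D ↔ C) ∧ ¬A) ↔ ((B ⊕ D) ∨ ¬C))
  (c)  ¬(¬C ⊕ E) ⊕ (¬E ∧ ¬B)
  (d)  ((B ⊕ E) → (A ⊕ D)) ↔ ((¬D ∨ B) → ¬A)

(a) disagrees with g on (0,0,0,0,0) (formula → 0, table → 1); rule it out.
(c) disagrees with g on (0,0,0,1,0) (formula → 1, table → 0); rule it out.
(d) disagrees with g on (0,0,0,0,1) (formula → 0, table → 1); rule it out.
(b) is the remaining candidate, and it agrees with g on all 32 inputs.

b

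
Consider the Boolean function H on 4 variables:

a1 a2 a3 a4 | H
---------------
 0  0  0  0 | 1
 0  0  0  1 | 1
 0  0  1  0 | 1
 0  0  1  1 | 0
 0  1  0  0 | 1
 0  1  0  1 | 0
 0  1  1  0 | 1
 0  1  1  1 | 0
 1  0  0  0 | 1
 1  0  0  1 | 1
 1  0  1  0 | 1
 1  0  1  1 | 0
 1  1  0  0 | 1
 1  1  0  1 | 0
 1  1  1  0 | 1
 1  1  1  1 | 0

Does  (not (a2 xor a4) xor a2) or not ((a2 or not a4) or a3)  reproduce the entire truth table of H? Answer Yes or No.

Yes

Check the formula against H row by row:
  a1=0, a2=0, a3=0, a4=0: formula gives 1, H = 1 ✓
  a1=0, a2=0, a3=0, a4=1: formula gives 1, H = 1 ✓
  a1=0, a2=0, a3=1, a4=0: formula gives 1, H = 1 ✓
  a1=0, a2=0, a3=1, a4=1: formula gives 0, H = 0 ✓
  …and likewise for the remaining 12 rows.
No disagreement on any input; they are logically equivalent.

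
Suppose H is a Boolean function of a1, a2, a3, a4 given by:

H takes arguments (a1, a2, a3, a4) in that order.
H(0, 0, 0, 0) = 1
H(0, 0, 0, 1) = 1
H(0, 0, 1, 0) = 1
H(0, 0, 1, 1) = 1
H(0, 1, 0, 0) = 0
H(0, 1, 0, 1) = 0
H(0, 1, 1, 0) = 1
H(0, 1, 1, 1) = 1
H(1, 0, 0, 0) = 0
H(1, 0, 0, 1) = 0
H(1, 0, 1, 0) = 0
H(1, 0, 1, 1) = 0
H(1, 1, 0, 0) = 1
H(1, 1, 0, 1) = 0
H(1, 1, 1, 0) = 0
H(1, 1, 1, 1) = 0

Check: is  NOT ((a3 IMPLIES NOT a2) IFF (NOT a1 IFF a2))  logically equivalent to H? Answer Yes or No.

No

Test each input against both H and the formula:
  a1=0, a2=0, a3=0, a4=0: formula gives 1, H = 1 ✓
  a1=0, a2=0, a3=0, a4=1: formula gives 1, H = 1 ✓
  a1=0, a2=0, a3=1, a4=0: formula gives 1, H = 1 ✓
  a1=0, a2=0, a3=1, a4=1: formula gives 1, H = 1 ✓
  …
  a1=1, a2=1, a3=0, a4=1: formula gives 1, but H = 0 ✗
A single disagreement suffices: at (1,1,0,1) they differ, so the formula does not compute H.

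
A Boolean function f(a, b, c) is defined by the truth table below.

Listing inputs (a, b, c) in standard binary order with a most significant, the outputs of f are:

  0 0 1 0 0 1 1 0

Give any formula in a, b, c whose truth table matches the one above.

The 1-rows are (0,1,0), (1,0,1), (1,1,0). Each contributes one minterm — ¬a·b·¬c; a·¬b·c; a·b·¬c — and their disjunction is a sum-of-products form of f.

f(a, b, c) = (((a' · b) · c') + ((a · b') · c)) + ((a · b) · c')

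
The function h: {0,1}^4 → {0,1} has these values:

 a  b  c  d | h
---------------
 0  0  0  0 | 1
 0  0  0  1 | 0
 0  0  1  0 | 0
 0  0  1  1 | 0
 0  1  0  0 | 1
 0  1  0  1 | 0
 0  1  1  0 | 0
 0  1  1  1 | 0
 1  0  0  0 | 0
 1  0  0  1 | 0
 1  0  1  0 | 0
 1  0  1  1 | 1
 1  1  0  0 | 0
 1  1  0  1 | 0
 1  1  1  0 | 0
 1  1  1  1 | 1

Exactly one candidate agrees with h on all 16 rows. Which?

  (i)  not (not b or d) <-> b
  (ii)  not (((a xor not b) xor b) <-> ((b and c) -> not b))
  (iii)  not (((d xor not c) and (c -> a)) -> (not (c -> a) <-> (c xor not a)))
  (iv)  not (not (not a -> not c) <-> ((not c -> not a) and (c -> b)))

iii

(i) fails at (0,0,0,1): the formula yields 1, h is 0.
(ii) fails at (0,0,0,0): the formula yields 0, h is 1.
(iv) fails at (0,0,0,1): the formula yields 1, h is 0.
Only (iii) survives; checking it on all 16 rows confirms it matches h.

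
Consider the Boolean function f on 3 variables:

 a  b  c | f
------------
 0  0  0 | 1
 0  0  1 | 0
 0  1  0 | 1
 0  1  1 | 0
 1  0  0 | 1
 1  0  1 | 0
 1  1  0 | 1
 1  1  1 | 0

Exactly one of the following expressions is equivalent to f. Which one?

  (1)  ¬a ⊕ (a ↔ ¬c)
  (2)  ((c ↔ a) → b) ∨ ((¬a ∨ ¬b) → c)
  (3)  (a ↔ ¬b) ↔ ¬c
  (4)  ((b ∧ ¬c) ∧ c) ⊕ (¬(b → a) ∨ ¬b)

(2) disagrees with f on (0,0,0) (formula → 0, table → 1); rule it out.
(3) disagrees with f on (0,0,0) (formula → 0, table → 1); rule it out.
(4) disagrees with f on (0,0,1) (formula → 1, table → 0); rule it out.
That leaves (1). Evaluating it on every row reproduces the table of f exactly.

1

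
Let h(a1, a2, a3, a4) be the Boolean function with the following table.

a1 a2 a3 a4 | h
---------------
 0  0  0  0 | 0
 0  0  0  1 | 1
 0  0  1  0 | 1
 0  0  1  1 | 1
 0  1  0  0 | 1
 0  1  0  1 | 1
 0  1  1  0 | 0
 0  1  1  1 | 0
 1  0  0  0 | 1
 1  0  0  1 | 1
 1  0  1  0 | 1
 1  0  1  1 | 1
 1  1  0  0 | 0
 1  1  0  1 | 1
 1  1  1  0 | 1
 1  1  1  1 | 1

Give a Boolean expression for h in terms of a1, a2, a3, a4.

h(a1, a2, a3, a4) = ((((((a1' · a2') · a3') · a4') + (((a1' · a2) · a3) · a4')) + (((a1' · a2) · a3) · a4)) + (((a1 · a2) · a3') · a4'))'

There are just 4 zero rows: (0,0,0,0), (0,1,1,0), (0,1,1,1), (1,1,0,0). Their minterms are ¬a1·¬a2·¬a3·¬a4, ¬a1·a2·a3·¬a4, ¬a1·a2·a3·a4, a1·a2·¬a3·¬a4; the OR of those covers precisely the 0-outputs, and negating it yields h.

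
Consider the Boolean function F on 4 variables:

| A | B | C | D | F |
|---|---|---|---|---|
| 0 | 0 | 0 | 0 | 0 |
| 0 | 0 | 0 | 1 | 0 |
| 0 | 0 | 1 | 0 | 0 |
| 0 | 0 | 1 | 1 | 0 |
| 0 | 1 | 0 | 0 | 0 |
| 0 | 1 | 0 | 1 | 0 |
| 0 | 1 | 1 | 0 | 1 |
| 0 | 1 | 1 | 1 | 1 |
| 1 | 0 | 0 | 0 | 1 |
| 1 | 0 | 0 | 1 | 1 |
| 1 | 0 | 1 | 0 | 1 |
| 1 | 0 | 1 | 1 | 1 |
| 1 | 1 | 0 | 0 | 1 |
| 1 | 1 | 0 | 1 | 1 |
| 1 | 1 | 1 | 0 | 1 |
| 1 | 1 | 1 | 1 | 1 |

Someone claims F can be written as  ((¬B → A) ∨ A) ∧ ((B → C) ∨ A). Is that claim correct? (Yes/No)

Test each input against both F and the formula:
  A=0, B=0, C=0, D=0: formula gives 0, F = 0 ✓
  A=0, B=0, C=0, D=1: formula gives 0, F = 0 ✓
  A=0, B=0, C=1, D=0: formula gives 0, F = 0 ✓
  A=0, B=0, C=1, D=1: formula gives 0, F = 0 ✓
  … (the remaining 12 rows also agree.)
No disagreement on any input; they are logically equivalent.

Yes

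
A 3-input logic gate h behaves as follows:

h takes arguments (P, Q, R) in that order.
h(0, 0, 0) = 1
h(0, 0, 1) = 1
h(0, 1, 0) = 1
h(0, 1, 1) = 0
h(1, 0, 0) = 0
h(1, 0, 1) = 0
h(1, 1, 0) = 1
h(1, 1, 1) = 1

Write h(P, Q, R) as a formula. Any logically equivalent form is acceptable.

h(P, Q, R) = ¬((((¬P ∧ Q) ∧ R) ∨ ((P ∧ ¬Q) ∧ ¬R)) ∨ ((P ∧ ¬Q) ∧ R))

The 0-rows are (0,1,1), (1,0,0), (1,0,1). Take each as a conjunction (¬P·Q·R, P·¬Q·¬R, P·¬Q·R), form their disjunction, and complement — that gives a formula that is 1 everywhere h is.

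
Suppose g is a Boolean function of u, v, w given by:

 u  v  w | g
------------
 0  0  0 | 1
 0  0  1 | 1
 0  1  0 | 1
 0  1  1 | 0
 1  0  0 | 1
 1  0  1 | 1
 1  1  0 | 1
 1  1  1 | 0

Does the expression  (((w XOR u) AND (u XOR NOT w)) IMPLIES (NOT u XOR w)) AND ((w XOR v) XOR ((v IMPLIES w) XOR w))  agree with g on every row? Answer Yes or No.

Evaluate (((w XOR u) AND (u XOR NOT w)) IMPLIES (NOT u XOR w)) AND ((w XOR v) XOR ((v IMPLIES w) XOR w)) on each row and compare to g:
  u=0, v=0, w=0: formula gives 1, g = 1 ✓
  u=0, v=0, w=1: formula gives 1, g = 1 ✓
  u=0, v=1, w=0: formula gives 1, g = 1 ✓
  u=0, v=1, w=1: formula gives 0, g = 0 ✓
  u=1, v=0, w=0: formula gives 1, g = 1 ✓
  … (the remaining 3 rows also agree.)
All 8 rows match — the expression computes g exactly.

Yes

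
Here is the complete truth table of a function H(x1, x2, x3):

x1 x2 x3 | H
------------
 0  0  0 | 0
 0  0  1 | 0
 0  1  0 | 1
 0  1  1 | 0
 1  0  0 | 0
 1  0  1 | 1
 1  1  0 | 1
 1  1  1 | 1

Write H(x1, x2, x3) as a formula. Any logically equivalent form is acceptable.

The 1-rows are (0,1,0), (1,0,1), (1,1,0), (1,1,1). Each contributes one minterm — ¬x1·x2·¬x3; x1·¬x2·x3; x1·x2·¬x3; x1·x2·x3 — and their disjunction is a sum-of-products form of H.

H(x1, x2, x3) = ((((~x1 & x2) & ~x3) | ((x1 & ~x2) & x3)) | ((x1 & x2) & ~x3)) | ((x1 & x2) & x3)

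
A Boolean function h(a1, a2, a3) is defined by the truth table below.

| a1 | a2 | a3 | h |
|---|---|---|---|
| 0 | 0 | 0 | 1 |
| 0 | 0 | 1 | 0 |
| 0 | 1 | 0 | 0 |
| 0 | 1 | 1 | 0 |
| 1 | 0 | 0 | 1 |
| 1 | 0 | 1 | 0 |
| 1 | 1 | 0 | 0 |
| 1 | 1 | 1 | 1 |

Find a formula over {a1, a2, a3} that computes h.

Collect the rows where h=1 — (0,0,0), (1,0,0), (1,1,1) — and write one minterm per row: ¬a1·¬a2·¬a3, a1·¬a2·¬a3, a1·a2·a3. Their union (logical OR) reproduces the table exactly.

h(a1, a2, a3) = (((NOT a1 AND NOT a2) AND NOT a3) OR ((a1 AND NOT a2) AND NOT a3)) OR ((a1 AND a2) AND a3)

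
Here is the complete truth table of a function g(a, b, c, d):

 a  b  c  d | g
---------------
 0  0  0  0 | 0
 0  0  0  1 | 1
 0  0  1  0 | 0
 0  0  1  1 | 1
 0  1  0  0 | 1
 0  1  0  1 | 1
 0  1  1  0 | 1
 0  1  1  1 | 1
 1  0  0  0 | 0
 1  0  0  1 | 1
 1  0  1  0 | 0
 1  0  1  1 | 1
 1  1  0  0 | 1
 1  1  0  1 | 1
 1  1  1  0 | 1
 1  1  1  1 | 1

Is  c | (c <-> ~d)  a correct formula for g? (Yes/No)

No

Test each input against both g and the formula:
  a=0, b=0, c=0, d=0: formula gives 0, g = 0 ✓
  a=0, b=0, c=0, d=1: formula gives 1, g = 1 ✓
  a=0, b=0, c=1, d=0: formula gives 1, but g = 0 ✗
A single disagreement suffices: at (0,0,1,0) they differ, so the formula does not compute g.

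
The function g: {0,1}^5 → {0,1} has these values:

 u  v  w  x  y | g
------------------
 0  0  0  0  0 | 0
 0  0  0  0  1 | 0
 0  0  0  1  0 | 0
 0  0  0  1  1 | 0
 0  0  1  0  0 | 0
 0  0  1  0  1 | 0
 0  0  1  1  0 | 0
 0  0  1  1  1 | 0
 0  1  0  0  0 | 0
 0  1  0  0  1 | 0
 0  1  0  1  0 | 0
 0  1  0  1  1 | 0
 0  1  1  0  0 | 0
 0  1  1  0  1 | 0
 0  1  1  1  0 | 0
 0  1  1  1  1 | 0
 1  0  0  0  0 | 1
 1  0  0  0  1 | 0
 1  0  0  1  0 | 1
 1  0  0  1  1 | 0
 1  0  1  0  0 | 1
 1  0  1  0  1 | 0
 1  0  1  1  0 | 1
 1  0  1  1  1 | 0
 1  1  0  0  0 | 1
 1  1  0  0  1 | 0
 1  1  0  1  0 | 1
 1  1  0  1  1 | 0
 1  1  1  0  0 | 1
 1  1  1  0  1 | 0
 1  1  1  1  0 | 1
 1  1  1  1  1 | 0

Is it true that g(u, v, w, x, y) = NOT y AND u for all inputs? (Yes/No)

Yes

Check the formula against g row by row:
  u=0, v=0, w=0, x=0, y=0: formula gives 0, g = 0 ✓
  u=0, v=0, w=0, x=0, y=1: formula gives 0, g = 0 ✓
  u=0, v=0, w=0, x=1, y=0: formula gives 0, g = 0 ✓
  u=0, v=0, w=0, x=1, y=1: formula gives 0, g = 0 ✓
  … (the remaining 28 rows also agree.)
Every row agrees, so the formula is equivalent.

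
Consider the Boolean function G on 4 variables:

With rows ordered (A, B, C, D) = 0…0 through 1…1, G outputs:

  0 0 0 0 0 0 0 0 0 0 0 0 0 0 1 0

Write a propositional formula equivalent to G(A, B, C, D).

G is 1 on exactly one input, (1,1,1,0), whose minterm is A·B·C·¬D. So G is just that conjunction.

G(A, B, C, D) = ((A · B) · C) · D'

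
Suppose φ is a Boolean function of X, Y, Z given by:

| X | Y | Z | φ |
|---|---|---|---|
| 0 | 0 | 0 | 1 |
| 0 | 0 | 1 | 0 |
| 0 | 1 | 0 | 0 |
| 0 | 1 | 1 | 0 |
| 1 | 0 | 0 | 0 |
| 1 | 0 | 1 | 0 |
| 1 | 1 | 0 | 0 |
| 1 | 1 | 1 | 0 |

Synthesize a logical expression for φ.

The output is 1 only when every input is 0 — NOR of all inputs.

φ(X, Y, Z) = ((X + Y) + Z)'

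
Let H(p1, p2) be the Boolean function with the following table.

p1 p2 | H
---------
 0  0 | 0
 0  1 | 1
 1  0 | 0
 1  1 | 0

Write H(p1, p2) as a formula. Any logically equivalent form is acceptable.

1 only at (0,1): NOT p1 AND p2.

H(p1, p2) = p1' · p2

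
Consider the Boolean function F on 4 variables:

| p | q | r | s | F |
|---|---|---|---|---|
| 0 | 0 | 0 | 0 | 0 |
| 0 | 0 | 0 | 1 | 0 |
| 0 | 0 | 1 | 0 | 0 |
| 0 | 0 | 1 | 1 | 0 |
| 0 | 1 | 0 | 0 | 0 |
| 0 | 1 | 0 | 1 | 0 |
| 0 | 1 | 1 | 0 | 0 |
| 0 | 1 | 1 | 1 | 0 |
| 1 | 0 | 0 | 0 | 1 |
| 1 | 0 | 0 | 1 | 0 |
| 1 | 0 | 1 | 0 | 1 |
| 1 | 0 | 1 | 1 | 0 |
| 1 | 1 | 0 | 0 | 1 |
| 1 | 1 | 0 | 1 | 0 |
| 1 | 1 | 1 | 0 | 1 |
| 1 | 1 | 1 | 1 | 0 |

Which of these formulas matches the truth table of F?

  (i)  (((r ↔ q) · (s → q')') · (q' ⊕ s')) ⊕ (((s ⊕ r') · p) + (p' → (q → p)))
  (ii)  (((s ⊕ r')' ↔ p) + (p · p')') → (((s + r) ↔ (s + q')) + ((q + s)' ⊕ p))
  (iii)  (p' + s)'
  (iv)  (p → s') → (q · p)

(i): at (0,0,0,0) it gives 1, but F = 0 — eliminated.
(ii): at (0,0,0,0) it gives 1, but F = 0 — eliminated.
(iv): at (1,0,0,0) it gives 0, but F = 1 — eliminated.
(iii) is the remaining candidate, and it agrees with F on all 16 inputs.

iii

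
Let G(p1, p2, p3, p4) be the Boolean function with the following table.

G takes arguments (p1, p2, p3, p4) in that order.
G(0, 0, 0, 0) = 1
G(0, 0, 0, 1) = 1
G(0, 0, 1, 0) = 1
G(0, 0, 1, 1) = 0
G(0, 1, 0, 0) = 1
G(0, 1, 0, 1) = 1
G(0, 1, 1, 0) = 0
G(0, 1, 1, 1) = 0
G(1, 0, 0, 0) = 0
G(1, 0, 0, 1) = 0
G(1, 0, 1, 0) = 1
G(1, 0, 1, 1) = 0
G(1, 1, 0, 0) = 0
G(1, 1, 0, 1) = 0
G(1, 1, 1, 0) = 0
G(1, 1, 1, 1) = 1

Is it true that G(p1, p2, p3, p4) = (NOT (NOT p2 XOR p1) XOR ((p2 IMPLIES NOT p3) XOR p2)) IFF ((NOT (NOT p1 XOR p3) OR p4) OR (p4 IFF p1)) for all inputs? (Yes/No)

No

Check the formula against G row by row:
  p1=0, p2=0, p3=0, p4=0: formula gives 1, G = 1 ✓
  p1=0, p2=0, p3=0, p4=1: formula gives 1, G = 1 ✓
  p1=0, p2=0, p3=1, p4=0: formula gives 1, G = 1 ✓
  p1=0, p2=0, p3=1, p4=1: formula gives 1, but G = 0 ✗
Row (0,0,1,1) is a counterexample, so the formula is not equivalent to G.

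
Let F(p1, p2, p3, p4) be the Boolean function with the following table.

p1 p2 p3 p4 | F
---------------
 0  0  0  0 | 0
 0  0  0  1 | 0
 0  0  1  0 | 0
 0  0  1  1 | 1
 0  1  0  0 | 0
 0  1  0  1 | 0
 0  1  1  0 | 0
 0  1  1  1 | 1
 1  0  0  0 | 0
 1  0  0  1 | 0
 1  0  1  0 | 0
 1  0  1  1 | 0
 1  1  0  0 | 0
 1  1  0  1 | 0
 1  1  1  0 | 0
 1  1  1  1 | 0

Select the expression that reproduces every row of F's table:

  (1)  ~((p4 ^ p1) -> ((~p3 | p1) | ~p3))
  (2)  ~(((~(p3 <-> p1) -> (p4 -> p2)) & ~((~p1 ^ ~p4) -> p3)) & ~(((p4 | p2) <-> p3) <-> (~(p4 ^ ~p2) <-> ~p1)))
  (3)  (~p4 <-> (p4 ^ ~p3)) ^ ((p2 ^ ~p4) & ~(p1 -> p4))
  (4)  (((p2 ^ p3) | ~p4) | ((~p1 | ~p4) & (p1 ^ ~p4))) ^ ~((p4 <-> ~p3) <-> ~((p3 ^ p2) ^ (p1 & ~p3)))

1

(2): at (0,0,0,0) it gives 1, but F = 0 — eliminated.
(3): at (0,0,0,0) it gives 1, but F = 0 — eliminated.
(4): at (0,1,0,0) it gives 1, but F = 0 — eliminated.
That leaves (1). Evaluating it on every row reproduces the table of F exactly.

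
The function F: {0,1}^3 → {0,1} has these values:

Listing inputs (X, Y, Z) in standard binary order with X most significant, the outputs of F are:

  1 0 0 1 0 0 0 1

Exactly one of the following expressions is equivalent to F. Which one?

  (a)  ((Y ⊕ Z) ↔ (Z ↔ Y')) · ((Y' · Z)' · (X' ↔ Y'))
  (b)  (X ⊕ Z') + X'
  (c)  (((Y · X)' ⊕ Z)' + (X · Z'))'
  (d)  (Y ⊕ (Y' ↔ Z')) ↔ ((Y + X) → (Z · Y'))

(a): at (0,1,1) it gives 0, but F = 1 — eliminated.
(b): at (0,0,1) it gives 1, but F = 0 — eliminated.
(c): at (0,1,0) it gives 1, but F = 0 — eliminated.
(d) is the remaining candidate, and it agrees with F on all 8 inputs.

d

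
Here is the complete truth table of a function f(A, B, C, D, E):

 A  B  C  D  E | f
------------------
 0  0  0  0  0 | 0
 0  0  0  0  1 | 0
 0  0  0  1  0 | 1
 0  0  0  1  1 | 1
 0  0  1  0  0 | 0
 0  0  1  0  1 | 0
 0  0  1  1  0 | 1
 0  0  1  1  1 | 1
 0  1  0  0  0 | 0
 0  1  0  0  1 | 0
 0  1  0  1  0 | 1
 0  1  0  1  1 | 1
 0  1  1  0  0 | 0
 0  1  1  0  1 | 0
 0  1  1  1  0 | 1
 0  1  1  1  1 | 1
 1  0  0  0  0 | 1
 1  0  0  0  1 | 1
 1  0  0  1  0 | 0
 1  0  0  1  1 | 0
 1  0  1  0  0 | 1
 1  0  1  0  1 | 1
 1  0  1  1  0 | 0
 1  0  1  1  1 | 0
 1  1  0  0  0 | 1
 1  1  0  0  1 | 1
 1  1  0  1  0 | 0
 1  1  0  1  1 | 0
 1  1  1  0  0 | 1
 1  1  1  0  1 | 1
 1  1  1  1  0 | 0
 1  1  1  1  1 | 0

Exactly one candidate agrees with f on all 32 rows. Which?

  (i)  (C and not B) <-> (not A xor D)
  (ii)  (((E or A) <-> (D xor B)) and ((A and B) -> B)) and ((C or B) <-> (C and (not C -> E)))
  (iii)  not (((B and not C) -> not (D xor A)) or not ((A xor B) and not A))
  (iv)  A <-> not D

iv

(i) disagrees with f on (0,0,1,0,0) (formula → 1, table → 0); rule it out.
(ii) disagrees with f on (0,0,0,0,0) (formula → 1, table → 0); rule it out.
(iii) disagrees with f on (0,0,0,1,0) (formula → 0, table → 1); rule it out.
Only (iv) survives; checking it on all 32 rows confirms it matches f.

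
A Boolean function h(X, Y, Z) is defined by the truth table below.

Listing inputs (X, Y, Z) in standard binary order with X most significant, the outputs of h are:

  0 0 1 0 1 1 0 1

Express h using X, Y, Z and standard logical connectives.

h(X, Y, Z) = ((((X' · Y) · Z') + ((X · Y') · Z')) + ((X · Y') · Z)) + ((X · Y) · Z)

Collect the rows where h=1 — (0,1,0), (1,0,0), (1,0,1), (1,1,1) — and write one minterm per row: ¬X·Y·¬Z, X·¬Y·¬Z, X·¬Y·Z, X·Y·Z. Their union (logical OR) reproduces the table exactly.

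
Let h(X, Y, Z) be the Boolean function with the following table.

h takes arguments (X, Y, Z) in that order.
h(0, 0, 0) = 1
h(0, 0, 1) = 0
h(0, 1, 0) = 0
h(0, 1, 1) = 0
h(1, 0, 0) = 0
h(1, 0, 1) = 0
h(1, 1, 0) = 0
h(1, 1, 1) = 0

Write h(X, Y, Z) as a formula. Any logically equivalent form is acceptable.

The output is 1 only when every input is 0 — NOR of all inputs.

h(X, Y, Z) = ((X + Y) + Z)'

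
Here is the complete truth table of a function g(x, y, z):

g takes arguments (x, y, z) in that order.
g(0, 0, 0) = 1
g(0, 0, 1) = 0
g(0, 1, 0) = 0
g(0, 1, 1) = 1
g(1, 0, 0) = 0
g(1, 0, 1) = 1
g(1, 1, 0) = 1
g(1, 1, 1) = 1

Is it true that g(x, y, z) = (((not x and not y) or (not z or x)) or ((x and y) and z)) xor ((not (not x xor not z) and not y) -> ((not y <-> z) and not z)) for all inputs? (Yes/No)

No

Test each input against both g and the formula:
  x=0, y=0, z=0: formula gives 1, g = 1 ✓
  x=0, y=0, z=1: formula gives 0, g = 0 ✓
  x=0, y=1, z=0: formula gives 0, g = 0 ✓
  x=0, y=1, z=1: formula gives 1, g = 1 ✓
  x=1, y=0, z=0: formula gives 0, g = 0 ✓
  …
  x=1, y=1, z=0: formula gives 0, but g = 1 ✗
Since they disagree at (1,1,0), the expression is not a correct formula for g.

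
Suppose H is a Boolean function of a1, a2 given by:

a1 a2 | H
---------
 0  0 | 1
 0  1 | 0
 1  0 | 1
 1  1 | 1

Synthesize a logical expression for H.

This is a2 → a1 (false only at 0,1).

H(a1, a2) = a2 → a1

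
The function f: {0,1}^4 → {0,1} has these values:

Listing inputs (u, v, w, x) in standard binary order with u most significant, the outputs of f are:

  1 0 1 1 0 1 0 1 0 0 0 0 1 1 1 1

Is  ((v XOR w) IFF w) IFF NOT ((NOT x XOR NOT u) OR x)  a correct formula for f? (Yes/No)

Test each input against both f and the formula:
  u=0, v=0, w=0, x=0: formula gives 1, f = 1 ✓
  u=0, v=0, w=0, x=1: formula gives 0, f = 0 ✓
  u=0, v=0, w=1, x=0: formula gives 1, f = 1 ✓
  u=0, v=0, w=1, x=1: formula gives 0, but f = 1 ✗
Since they disagree at (0,0,1,1), the expression is not a correct formula for f.

No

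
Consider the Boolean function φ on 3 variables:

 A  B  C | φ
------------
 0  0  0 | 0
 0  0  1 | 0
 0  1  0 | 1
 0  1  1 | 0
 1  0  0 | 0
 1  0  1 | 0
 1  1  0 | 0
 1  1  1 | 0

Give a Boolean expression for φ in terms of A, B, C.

φ is 1 on exactly one input, (0,1,0), whose minterm is ¬A·B·¬C. So φ is just that conjunction.

φ(A, B, C) = (not A and B) and not C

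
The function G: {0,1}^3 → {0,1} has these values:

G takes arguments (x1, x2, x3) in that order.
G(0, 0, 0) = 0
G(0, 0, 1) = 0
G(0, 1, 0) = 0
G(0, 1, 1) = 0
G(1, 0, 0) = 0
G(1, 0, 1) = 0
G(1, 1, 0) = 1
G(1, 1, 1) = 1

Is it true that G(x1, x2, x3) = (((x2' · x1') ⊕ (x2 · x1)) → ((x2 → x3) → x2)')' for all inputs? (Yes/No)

Yes

Test each input against both G and the formula:
  x1=0, x2=0, x3=0: formula gives 0, G = 0 ✓
  x1=0, x2=0, x3=1: formula gives 0, G = 0 ✓
  x1=0, x2=1, x3=0: formula gives 0, G = 0 ✓
  x1=0, x2=1, x3=1: formula gives 0, G = 0 ✓
  x1=1, x2=0, x3=0: formula gives 0, G = 0 ✓
  …and likewise for the remaining 3 rows.
No disagreement on any input; they are logically equivalent.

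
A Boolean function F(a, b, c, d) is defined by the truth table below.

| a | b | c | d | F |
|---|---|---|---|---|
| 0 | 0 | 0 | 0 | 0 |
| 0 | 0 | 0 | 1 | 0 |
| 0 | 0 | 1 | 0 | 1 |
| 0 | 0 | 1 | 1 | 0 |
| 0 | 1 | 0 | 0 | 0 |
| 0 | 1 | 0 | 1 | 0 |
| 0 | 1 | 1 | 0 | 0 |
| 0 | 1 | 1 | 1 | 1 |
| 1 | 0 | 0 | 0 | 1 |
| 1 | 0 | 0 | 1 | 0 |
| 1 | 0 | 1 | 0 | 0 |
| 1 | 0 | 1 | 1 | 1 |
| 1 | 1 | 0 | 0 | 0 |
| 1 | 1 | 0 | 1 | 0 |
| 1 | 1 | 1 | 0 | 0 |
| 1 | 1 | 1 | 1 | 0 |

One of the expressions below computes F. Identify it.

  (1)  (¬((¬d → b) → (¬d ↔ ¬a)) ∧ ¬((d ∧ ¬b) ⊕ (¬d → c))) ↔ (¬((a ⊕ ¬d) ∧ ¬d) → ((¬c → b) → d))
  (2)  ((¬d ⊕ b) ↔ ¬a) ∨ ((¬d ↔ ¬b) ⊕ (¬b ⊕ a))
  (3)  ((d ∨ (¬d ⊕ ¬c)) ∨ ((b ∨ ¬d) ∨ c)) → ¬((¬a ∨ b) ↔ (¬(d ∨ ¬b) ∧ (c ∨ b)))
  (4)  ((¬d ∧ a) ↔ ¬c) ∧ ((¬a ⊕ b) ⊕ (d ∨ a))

(1) fails at (0,0,0,1): the formula yields 1, F is 0.
(2) fails at (0,0,0,0): the formula yields 1, F is 0.
(3) fails at (0,0,0,0): the formula yields 1, F is 0.
Only (4) survives; checking it on all 16 rows confirms it matches F.

4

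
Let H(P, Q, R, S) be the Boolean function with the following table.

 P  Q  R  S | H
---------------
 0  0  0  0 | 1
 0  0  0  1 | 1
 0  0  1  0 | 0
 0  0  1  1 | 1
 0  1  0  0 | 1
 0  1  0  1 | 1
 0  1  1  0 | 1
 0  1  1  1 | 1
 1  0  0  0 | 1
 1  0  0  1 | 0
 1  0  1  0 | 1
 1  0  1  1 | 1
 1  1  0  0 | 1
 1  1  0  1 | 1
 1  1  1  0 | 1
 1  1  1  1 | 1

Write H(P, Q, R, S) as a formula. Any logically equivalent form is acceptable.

The 0-rows are (0,0,1,0), (1,0,0,1). Take each as a conjunction (¬P·¬Q·R·¬S, P·¬Q·¬R·S), form their disjunction, and complement — that gives a formula that is 1 everywhere H is.

H(P, Q, R, S) = NOT ((((NOT P AND NOT Q) AND R) AND NOT S) OR (((P AND NOT Q) AND NOT R) AND S))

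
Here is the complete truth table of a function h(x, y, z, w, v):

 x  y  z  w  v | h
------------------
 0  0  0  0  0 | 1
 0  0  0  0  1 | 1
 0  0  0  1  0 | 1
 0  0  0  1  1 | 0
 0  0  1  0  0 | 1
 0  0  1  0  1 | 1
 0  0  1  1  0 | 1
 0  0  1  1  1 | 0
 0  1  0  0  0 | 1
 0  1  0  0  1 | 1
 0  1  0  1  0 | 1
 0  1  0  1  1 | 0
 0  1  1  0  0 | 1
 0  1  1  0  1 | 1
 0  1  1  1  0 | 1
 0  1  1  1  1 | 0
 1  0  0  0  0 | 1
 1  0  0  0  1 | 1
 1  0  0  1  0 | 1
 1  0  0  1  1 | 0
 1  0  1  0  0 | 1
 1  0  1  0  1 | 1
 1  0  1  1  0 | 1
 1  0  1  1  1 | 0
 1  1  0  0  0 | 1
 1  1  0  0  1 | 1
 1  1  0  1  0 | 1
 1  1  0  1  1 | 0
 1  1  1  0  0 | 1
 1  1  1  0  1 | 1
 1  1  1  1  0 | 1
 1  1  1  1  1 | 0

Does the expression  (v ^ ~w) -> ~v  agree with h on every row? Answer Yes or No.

Test each input against both h and the formula:
  x=0, y=0, z=0, w=0, v=0: formula gives 1, h = 1 ✓
  x=0, y=0, z=0, w=0, v=1: formula gives 1, h = 1 ✓
  x=0, y=0, z=0, w=1, v=0: formula gives 1, h = 1 ✓
  x=0, y=0, z=0, w=1, v=1: formula gives 0, h = 0 ✓
  …and likewise for the remaining 28 rows.
Every row agrees, so the formula is equivalent.

Yes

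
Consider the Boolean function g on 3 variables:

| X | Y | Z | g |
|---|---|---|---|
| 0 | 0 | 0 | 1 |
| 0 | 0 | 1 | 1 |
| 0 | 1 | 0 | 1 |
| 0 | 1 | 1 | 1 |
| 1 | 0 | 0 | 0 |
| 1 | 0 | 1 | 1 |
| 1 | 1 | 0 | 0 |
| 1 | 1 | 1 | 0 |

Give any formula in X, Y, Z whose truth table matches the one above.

g(X, Y, Z) = ((((X · Y') · Z') + ((X · Y) · Z')) + ((X · Y) · Z))'

The 0-rows are (1,0,0), (1,1,0), (1,1,1). Take each as a conjunction (X·¬Y·¬Z, X·Y·¬Z, X·Y·Z), form their disjunction, and complement — that gives a formula that is 1 everywhere g is.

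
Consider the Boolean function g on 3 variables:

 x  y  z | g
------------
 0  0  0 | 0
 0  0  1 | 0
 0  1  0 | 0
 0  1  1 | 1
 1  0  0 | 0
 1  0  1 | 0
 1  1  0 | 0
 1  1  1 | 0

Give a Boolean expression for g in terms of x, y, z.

Only row (0,1,1) gives 1. That row's minterm ¬x·y·z is g directly.

g(x, y, z) = (not x and y) and z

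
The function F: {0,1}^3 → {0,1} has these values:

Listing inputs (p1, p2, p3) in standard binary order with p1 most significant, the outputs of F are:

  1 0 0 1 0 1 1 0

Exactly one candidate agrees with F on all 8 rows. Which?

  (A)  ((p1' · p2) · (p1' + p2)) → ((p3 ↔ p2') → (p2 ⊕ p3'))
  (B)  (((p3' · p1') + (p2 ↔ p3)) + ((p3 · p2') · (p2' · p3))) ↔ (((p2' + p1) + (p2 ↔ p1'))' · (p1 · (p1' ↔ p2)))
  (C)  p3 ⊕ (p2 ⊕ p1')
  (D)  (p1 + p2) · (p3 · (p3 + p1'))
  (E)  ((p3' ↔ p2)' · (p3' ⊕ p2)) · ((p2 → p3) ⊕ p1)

(A) disagrees with F on (0,0,1) (formula → 1, table → 0); rule it out.
(B) disagrees with F on (0,0,0) (formula → 0, table → 1); rule it out.
(D) disagrees with F on (0,0,0) (formula → 0, table → 1); rule it out.
(E) disagrees with F on (1,0,1) (formula → 0, table → 1); rule it out.
Only (C) survives; checking it on all 8 rows confirms it matches F.

C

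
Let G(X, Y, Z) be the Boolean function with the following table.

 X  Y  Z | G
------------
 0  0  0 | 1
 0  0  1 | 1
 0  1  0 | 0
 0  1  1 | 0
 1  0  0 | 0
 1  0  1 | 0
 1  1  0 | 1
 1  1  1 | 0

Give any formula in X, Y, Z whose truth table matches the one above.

G(X, Y, Z) = (((¬X ∧ ¬Y) ∧ ¬Z) ∨ ((¬X ∧ ¬Y) ∧ Z)) ∨ ((X ∧ Y) ∧ ¬Z)

G=1 on 3 inputs: (0,0,0), (0,0,1), (1,1,0). Reading each as a conjunction of literals (¬X·¬Y·¬Z, ¬X·¬Y·Z, X·Y·¬Z) and taking the OR gives the canonical DNF.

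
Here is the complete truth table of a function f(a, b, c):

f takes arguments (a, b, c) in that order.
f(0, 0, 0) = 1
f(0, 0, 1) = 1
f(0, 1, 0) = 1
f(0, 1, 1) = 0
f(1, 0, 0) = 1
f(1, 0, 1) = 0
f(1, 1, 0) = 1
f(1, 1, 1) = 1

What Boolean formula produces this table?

There are just 2 zero rows: (0,1,1), (1,0,1). Their minterms are ¬a·b·c, a·¬b·c; the OR of those covers precisely the 0-outputs, and negating it yields f.

f(a, b, c) = ~(((~a & b) & c) | ((a & ~b) & c))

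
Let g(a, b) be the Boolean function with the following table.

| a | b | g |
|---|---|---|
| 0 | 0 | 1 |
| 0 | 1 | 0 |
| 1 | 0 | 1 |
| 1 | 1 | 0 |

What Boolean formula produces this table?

The output is the negation of b.

g(a, b) = NOT b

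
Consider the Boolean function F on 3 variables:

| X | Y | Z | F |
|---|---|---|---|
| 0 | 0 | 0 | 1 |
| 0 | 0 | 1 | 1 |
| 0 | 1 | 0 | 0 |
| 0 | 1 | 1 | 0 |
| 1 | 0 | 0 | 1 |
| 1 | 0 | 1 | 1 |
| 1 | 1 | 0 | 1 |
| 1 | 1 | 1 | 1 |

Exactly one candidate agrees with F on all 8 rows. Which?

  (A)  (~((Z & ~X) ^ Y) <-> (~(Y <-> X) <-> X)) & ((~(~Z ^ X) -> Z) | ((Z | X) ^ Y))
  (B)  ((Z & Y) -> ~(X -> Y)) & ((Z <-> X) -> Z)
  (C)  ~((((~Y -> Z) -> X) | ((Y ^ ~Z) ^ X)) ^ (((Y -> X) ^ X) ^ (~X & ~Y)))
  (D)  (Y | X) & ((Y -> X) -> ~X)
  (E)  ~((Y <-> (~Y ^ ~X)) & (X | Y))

E

(A) disagrees with F on (0,0,1) (formula → 0, table → 1); rule it out.
(B) disagrees with F on (0,0,0) (formula → 0, table → 1); rule it out.
(C) disagrees with F on (0,0,0) (formula → 0, table → 1); rule it out.
(D) disagrees with F on (0,0,0) (formula → 0, table → 1); rule it out.
Only (E) survives; checking it on all 8 rows confirms it matches F.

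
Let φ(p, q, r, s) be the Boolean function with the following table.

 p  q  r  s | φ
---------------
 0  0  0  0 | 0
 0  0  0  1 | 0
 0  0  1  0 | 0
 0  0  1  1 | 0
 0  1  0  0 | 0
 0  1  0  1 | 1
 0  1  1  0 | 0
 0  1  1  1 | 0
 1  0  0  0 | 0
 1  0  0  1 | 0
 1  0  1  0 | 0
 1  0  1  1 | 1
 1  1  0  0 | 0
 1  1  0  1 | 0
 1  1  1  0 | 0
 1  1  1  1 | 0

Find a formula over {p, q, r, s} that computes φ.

φ(p, q, r, s) = (((¬p ∧ q) ∧ ¬r) ∧ s) ∨ (((p ∧ ¬q) ∧ r) ∧ s)

Collect the rows where φ=1 — (0,1,0,1), (1,0,1,1) — and write one minterm per row: ¬p·q·¬r·s, p·¬q·r·s. Their union (logical OR) reproduces the table exactly.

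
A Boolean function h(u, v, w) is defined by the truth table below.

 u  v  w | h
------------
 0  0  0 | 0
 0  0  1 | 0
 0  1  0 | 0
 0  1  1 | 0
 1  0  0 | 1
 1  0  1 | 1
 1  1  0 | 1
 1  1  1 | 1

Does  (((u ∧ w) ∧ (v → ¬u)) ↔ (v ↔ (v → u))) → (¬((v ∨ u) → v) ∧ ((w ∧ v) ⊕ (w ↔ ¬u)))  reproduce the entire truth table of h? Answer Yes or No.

Check the formula against h row by row:
  u=0, v=0, w=0: formula gives 0, h = 0 ✓
  u=0, v=0, w=1: formula gives 0, h = 0 ✓
  u=0, v=1, w=0: formula gives 0, h = 0 ✓
  u=0, v=1, w=1: formula gives 0, h = 0 ✓
  u=1, v=0, w=0: formula gives 1, h = 1 ✓
  … (the remaining 3 rows also agree.)
All 8 rows match — the expression computes h exactly.

Yes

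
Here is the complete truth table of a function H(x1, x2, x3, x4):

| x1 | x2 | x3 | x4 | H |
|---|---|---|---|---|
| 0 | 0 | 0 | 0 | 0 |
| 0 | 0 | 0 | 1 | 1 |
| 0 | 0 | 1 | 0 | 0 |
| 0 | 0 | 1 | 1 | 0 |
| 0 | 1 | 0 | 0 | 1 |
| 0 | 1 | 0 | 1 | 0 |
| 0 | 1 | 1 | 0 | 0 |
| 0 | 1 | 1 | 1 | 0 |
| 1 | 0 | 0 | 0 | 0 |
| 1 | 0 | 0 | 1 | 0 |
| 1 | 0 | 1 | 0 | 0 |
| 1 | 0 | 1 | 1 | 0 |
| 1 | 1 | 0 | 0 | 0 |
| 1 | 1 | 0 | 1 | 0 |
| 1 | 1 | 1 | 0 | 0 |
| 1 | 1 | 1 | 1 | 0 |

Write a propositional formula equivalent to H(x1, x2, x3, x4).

The 1-rows are (0,0,0,1), (0,1,0,0). Each contributes one minterm — ¬x1·¬x2·¬x3·x4; ¬x1·x2·¬x3·¬x4 — and their disjunction is a sum-of-products form of H.

H(x1, x2, x3, x4) = (((~x1 & ~x2) & ~x3) & x4) | (((~x1 & x2) & ~x3) & ~x4)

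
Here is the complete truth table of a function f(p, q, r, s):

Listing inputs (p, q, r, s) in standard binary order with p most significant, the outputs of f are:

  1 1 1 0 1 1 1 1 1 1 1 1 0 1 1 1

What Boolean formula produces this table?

f(p, q, r, s) = not ((((not p and not q) and r) and s) or (((p and q) and not r) and not s))

The 0-rows are (0,0,1,1), (1,1,0,0). Take each as a conjunction (¬p·¬q·r·s, p·q·¬r·¬s), form their disjunction, and complement — that gives a formula that is 1 everywhere f is.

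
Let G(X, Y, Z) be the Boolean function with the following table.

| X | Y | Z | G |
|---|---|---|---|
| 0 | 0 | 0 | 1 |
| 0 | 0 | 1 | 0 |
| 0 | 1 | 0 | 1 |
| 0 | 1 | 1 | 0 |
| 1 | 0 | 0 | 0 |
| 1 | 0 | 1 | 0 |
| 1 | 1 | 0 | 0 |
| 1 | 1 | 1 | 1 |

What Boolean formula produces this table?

G=1 on 3 inputs: (0,0,0), (0,1,0), (1,1,1). Reading each as a conjunction of literals (¬X·¬Y·¬Z, ¬X·Y·¬Z, X·Y·Z) and taking the OR gives the canonical DNF.

G(X, Y, Z) = (((¬X ∧ ¬Y) ∧ ¬Z) ∨ ((¬X ∧ Y) ∧ ¬Z)) ∨ ((X ∧ Y) ∧ Z)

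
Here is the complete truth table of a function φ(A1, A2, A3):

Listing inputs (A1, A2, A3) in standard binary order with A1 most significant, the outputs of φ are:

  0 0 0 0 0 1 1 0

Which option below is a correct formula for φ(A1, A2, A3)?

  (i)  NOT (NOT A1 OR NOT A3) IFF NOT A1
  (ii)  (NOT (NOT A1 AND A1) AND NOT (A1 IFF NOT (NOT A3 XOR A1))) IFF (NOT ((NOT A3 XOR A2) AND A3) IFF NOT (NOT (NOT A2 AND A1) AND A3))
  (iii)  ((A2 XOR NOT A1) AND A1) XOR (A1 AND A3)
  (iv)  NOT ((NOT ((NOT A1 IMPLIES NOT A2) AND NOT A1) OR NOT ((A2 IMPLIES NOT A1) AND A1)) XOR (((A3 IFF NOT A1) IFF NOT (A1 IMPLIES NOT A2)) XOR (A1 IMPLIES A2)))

iii

(i): at (1,0,0) it gives 1, but φ = 0 — eliminated.
(ii): at (0,1,1) it gives 1, but φ = 0 — eliminated.
(iv): at (0,0,1) it gives 1, but φ = 0 — eliminated.
(iii) is the remaining candidate, and it agrees with φ on all 8 inputs.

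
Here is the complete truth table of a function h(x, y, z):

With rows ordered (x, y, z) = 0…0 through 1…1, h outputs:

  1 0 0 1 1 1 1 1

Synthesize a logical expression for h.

There are just 2 zero rows: (0,0,1), (0,1,0). Their minterms are ¬x·¬y·z, ¬x·y·¬z; the OR of those covers precisely the 0-outputs, and negating it yields h.

h(x, y, z) = ¬(((¬x ∧ ¬y) ∧ z) ∨ ((¬x ∧ y) ∧ ¬z))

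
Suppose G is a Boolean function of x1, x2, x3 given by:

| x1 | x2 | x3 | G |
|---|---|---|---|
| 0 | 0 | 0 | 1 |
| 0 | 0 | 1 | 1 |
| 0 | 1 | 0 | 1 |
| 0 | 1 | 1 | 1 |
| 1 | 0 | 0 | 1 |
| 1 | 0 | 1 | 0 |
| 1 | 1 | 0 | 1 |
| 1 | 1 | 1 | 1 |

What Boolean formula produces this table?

G(x1, x2, x3) = NOT ((x1 AND NOT x2) AND x3)

G is 0 on exactly one input, (1,0,1), whose minterm is x1·¬x2·x3. So G is the negation of that single conjunction.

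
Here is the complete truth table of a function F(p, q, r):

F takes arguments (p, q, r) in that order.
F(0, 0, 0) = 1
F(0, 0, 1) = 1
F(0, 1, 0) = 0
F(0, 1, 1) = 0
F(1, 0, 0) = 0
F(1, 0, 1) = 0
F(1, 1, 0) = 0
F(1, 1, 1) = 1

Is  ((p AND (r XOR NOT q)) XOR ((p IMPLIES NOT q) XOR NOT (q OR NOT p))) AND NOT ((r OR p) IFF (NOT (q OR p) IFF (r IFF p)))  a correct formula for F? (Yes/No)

Check the formula against F row by row:
  p=0, q=0, r=0: formula gives 1, F = 1 ✓
  p=0, q=0, r=1: formula gives 1, F = 1 ✓
  p=0, q=1, r=0: formula gives 0, F = 0 ✓
  p=0, q=1, r=1: formula gives 0, F = 0 ✓
  p=1, q=0, r=0: formula gives 0, F = 0 ✓
  …and likewise for the remaining 3 rows.
No disagreement on any input; they are logically equivalent.

Yes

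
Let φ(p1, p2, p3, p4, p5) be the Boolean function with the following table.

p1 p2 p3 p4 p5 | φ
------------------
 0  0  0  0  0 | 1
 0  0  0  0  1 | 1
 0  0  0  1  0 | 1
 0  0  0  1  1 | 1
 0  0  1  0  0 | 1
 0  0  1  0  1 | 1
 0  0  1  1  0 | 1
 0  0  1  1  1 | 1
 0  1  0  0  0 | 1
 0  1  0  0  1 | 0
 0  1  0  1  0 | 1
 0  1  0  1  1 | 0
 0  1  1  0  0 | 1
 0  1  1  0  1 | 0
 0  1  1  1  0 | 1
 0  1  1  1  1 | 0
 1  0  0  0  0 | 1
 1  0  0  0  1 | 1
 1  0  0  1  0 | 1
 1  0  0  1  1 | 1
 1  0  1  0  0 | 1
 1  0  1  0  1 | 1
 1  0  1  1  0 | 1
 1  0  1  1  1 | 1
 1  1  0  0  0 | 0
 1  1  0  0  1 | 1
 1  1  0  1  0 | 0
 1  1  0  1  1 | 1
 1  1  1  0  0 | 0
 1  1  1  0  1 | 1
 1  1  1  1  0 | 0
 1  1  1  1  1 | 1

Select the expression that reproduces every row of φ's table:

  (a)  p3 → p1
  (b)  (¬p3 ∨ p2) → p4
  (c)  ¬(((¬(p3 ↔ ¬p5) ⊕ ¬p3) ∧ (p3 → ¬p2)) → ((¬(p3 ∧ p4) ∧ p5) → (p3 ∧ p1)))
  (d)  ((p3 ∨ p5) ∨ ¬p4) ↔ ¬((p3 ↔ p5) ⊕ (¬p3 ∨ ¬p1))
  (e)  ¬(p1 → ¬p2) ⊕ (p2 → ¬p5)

(a) fails at (0,0,1,0,0): the formula yields 0, φ is 1.
(b) fails at (0,0,0,0,0): the formula yields 0, φ is 1.
(c) fails at (0,0,0,0,0): the formula yields 0, φ is 1.
(d) fails at (0,0,0,0,1): the formula yields 0, φ is 1.
Only (e) survives; checking it on all 32 rows confirms it matches φ.

e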